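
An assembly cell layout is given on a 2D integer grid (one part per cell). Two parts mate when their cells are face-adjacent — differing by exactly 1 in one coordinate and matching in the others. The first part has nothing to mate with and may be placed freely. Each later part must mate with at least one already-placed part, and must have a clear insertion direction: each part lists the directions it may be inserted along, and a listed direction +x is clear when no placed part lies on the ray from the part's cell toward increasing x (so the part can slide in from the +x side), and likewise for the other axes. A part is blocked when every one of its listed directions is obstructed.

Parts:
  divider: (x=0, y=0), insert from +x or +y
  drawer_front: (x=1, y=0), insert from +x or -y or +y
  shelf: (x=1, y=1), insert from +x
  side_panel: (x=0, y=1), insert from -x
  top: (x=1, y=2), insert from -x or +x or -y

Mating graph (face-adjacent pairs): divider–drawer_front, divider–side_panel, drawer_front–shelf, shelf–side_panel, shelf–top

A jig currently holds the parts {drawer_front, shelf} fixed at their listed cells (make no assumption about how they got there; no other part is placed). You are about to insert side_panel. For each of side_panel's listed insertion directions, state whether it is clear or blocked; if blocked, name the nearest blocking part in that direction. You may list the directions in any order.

-x: clear

-x: ray from side_panel(0, 1) has no placed part ⇒ clear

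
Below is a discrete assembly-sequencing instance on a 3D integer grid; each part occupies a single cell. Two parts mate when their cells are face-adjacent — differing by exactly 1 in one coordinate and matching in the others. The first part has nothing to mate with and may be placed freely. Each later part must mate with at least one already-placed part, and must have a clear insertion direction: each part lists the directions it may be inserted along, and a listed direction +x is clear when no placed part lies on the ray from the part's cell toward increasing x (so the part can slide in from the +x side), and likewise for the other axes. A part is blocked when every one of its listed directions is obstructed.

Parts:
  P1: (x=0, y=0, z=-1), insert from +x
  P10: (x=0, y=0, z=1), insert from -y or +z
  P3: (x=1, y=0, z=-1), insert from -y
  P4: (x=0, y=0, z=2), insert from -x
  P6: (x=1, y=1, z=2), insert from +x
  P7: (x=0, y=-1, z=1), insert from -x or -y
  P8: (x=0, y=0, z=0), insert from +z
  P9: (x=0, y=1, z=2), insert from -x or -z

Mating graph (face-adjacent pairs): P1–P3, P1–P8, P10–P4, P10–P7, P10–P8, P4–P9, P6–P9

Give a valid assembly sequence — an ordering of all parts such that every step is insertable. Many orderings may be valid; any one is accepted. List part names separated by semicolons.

1. P8@(0, 0, 0) [+z clear] — {P8}
2. P10@(0, 0, 1) [-y clear] — {P10, P8}
3. P4@(0, 0, 2) [-x clear] — {P10, P4, P8}
4. P1@(0, 0, -1) [+x clear] — {P1, P10, P4, P8}
5. P3@(1, 0, -1) [-y clear] — {P1, P10, P3, P4, P8}
6. P9@(0, 1, 2) [-x clear] — {P1, P10, P3, P4, P8, P9}
7. P6@(1, 1, 2) [+x clear] — {P1, P10, P3, P4, P6, P8, P9}
8. P7@(0, -1, 1) [-x clear] — {P1, P10, P3, P4, P6, P7, P8, P9}

P8; P10; P4; P1; P3; P9; P6; P7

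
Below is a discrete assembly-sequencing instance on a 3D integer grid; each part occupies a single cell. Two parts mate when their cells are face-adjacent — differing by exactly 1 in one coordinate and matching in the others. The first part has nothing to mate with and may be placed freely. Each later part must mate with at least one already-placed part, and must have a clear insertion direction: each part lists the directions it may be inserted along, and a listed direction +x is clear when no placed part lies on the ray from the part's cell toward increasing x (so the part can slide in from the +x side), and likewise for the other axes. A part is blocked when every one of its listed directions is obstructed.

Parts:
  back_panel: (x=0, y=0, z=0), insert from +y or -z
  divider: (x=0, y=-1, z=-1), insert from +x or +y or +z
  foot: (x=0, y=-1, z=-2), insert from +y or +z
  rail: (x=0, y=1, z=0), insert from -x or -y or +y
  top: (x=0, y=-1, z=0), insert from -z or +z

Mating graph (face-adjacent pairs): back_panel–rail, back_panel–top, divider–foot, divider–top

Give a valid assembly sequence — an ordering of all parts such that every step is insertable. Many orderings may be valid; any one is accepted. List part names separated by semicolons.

1. rail@(0, 1, 0) [-x clear] — {rail}
2. back_panel@(0, 0, 0) [-z clear] — {back_panel, rail}
3. top@(0, -1, 0) [-z clear] — {back_panel, rail, top}
4. divider@(0, -1, -1) [+x clear] — {back_panel, divider, rail, top}
5. foot@(0, -1, -2) [+y clear] — {back_panel, divider, foot, rail, top}

rail; back_panel; top; divider; foot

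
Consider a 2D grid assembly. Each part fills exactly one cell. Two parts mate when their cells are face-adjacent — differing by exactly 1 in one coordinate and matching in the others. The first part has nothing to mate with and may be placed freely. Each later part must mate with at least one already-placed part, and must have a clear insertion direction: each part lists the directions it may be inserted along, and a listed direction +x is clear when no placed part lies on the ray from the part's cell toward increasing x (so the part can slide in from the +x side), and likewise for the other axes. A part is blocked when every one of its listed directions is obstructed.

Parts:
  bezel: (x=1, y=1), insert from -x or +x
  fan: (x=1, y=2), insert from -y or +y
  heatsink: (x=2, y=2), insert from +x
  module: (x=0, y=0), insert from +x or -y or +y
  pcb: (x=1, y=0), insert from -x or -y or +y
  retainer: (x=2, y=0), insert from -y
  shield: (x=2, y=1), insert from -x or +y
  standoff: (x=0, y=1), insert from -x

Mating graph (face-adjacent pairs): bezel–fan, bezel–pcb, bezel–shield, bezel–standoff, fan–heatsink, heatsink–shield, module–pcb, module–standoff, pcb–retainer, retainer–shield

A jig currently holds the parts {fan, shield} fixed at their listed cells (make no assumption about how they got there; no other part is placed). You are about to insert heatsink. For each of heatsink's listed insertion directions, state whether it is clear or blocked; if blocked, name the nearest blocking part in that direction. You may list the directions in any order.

+x: ray from heatsink(2, 2) has no placed part ⇒ clear

+x: clear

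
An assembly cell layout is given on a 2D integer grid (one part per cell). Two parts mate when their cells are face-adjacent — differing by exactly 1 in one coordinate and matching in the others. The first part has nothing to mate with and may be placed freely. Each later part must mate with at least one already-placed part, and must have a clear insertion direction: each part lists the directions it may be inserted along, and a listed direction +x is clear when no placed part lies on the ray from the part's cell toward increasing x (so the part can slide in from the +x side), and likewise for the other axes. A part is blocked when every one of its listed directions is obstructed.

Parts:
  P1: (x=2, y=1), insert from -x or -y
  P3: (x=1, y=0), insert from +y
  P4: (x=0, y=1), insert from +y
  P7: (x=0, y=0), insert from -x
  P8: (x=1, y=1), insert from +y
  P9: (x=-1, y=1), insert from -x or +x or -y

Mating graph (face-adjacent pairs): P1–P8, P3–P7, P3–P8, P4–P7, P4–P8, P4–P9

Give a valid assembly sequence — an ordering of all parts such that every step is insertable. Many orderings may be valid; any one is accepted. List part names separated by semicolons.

1. P7@(0, 0) [-x clear] — {P7}
2. P3@(1, 0) [+y clear] — {P3, P7}
3. P4@(0, 1) [+y clear] — {P3, P4, P7}
4. P8@(1, 1) [+y clear] — {P3, P4, P7, P8}
5. P9@(-1, 1) [-x clear] — {P3, P4, P7, P8, P9}
6. P1@(2, 1) [-y clear] — {P1, P3, P4, P7, P8, P9}

P7; P3; P4; P8; P9; P1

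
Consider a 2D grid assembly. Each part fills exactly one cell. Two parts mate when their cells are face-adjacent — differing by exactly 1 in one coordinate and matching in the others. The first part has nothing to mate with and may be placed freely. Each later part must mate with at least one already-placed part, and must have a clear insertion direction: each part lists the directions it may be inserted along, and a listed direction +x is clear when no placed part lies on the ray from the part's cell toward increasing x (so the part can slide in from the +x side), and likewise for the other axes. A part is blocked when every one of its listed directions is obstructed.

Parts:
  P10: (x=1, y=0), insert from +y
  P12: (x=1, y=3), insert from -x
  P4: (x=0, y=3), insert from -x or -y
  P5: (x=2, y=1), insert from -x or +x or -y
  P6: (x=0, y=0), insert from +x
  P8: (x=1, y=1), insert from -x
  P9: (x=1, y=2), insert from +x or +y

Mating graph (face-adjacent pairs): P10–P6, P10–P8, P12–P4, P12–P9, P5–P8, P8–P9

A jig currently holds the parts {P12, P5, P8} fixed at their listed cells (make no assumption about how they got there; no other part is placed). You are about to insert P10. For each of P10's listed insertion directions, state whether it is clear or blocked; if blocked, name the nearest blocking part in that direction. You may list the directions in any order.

+y: nearest on ray is P8@(1, 1) ⇒ blocked

+y: blocked by P8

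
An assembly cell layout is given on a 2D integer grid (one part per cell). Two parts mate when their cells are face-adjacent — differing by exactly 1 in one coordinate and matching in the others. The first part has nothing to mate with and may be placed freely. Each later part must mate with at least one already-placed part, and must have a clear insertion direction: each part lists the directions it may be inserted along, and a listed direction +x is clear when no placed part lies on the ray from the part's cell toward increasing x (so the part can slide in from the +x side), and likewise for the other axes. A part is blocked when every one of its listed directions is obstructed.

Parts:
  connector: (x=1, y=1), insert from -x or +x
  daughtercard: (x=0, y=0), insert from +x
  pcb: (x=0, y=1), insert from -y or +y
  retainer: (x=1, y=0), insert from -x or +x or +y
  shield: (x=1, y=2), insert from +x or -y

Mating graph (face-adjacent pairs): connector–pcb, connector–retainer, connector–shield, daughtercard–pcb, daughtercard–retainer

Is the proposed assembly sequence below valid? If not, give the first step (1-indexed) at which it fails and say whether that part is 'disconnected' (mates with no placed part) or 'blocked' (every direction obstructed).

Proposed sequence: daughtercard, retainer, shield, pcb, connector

1. daughtercard@(0, 0) [+x clear] — {daughtercard}
2. retainer@(1, 0) [+x clear] — {daughtercard, retainer}
3. shield@(1, 2) — no placed neighbour ⇒ disconnected

Invalid at step 3 (disconnected)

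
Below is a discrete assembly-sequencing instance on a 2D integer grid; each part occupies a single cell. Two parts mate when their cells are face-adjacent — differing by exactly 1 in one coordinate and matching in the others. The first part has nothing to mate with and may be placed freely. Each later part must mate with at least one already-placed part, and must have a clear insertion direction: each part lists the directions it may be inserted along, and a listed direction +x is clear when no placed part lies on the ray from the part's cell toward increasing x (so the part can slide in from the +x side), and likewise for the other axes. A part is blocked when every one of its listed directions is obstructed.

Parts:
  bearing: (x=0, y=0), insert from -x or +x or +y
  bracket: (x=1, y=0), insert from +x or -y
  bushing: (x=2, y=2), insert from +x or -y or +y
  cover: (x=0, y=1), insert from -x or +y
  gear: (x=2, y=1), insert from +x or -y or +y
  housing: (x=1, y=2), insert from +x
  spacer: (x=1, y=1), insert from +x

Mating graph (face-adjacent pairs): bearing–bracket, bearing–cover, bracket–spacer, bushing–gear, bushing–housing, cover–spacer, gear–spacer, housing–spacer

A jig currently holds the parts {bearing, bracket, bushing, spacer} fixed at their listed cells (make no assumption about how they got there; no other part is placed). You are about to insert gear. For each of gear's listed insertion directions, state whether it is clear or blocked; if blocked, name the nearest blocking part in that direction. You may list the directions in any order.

+x: clear; +y: blocked by bushing; -y: clear

+x: ray from gear(2, 1) has no placed part ⇒ clear
-y: ray from gear(2, 1) has no placed part ⇒ clear
+y: nearest on ray is bushing@(2, 2) ⇒ blocked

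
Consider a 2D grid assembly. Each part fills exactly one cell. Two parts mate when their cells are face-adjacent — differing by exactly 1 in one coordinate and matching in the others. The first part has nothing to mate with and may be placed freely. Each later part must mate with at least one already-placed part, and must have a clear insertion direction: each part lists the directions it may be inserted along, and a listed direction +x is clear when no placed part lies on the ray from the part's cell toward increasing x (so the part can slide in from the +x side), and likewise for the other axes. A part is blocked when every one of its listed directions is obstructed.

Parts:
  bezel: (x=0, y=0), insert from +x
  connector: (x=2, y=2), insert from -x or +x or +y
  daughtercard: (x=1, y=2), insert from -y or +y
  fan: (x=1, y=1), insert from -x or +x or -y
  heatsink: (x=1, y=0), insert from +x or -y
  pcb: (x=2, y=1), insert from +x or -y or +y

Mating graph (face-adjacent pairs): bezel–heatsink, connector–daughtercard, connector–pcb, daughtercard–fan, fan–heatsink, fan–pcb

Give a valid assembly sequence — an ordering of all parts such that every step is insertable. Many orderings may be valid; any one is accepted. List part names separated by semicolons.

1. bezel@(0, 0) [+x clear] — {bezel}
2. heatsink@(1, 0) [+x clear] — {bezel, heatsink}
3. fan@(1, 1) [-x clear] — {bezel, fan, heatsink}
4. daughtercard@(1, 2) [+y clear] — {bezel, daughtercard, fan, heatsink}
5. connector@(2, 2) [+x clear] — {bezel, connector, daughtercard, fan, heatsink}
6. pcb@(2, 1) [+x clear] — {bezel, connector, daughtercard, fan, heatsink, pcb}

bezel; heatsink; fan; daughtercard; connector; pcb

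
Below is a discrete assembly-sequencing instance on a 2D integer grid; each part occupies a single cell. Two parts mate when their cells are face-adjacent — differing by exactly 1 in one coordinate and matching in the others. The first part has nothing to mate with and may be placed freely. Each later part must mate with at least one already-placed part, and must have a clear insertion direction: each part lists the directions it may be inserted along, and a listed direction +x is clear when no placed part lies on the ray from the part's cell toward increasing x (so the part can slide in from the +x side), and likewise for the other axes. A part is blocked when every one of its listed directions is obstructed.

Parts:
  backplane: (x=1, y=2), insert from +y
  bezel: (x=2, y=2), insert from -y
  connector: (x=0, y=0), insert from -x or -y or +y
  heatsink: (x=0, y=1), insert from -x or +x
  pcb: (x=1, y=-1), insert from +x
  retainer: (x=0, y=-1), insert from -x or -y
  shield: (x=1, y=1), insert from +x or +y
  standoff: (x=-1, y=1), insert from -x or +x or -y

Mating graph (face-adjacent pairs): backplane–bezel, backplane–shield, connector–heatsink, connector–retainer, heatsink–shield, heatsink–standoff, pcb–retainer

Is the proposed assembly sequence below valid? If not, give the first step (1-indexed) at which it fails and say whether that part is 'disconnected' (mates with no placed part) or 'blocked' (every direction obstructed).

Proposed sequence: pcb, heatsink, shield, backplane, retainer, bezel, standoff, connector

Invalid at step 2 (disconnected)

1. pcb@(1, -1) [+x clear] — {pcb}
2. heatsink@(0, 1) — no placed neighbour ⇒ disconnected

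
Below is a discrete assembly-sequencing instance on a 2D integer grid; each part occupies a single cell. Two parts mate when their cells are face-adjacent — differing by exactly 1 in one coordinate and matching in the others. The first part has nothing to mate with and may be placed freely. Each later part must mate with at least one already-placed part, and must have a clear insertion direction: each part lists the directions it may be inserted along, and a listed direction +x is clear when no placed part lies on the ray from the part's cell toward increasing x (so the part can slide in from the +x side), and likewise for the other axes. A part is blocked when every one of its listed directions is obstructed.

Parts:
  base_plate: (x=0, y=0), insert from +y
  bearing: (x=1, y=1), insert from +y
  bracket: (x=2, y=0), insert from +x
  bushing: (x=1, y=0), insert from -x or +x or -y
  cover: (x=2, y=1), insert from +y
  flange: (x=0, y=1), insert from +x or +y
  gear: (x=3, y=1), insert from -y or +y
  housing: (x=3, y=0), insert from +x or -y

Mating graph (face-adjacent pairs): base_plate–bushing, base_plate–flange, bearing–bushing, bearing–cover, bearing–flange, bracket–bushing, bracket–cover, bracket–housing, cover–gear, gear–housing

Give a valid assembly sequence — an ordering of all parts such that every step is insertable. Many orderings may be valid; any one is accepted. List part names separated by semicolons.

base_plate; flange; bearing; cover; bracket; housing; gear; bushing

1. base_plate@(0, 0) [+y clear] — {base_plate}
2. flange@(0, 1) [+x clear] — {base_plate, flange}
3. bearing@(1, 1) [+y clear] — {base_plate, bearing, flange}
4. cover@(2, 1) [+y clear] — {base_plate, bearing, cover, flange}
5. bracket@(2, 0) [+x clear] — {base_plate, bearing, bracket, cover, flange}
6. housing@(3, 0) [+x clear] — {base_plate, bearing, bracket, cover, flange, housing}
7. gear@(3, 1) [+y clear] — {base_plate, bearing, bracket, cover, flange, gear, housing}
8. bushing@(1, 0) [-y clear] — {base_plate, bearing, bracket, bushing, cover, flange, gear, housing}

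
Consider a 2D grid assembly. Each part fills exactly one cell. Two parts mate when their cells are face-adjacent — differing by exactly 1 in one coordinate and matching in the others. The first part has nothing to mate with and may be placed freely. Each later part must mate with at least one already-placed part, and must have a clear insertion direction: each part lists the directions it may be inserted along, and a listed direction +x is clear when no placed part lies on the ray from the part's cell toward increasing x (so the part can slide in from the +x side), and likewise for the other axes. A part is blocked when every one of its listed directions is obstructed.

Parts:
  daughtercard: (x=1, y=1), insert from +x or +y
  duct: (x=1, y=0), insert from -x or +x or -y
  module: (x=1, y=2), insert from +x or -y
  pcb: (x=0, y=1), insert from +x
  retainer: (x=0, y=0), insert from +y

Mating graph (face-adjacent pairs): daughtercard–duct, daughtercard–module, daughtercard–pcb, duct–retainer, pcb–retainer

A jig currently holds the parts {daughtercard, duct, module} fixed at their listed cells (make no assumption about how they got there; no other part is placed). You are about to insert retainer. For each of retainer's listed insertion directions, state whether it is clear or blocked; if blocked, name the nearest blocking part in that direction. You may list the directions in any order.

+y: clear

+y: ray from retainer(0, 0) has no placed part ⇒ clear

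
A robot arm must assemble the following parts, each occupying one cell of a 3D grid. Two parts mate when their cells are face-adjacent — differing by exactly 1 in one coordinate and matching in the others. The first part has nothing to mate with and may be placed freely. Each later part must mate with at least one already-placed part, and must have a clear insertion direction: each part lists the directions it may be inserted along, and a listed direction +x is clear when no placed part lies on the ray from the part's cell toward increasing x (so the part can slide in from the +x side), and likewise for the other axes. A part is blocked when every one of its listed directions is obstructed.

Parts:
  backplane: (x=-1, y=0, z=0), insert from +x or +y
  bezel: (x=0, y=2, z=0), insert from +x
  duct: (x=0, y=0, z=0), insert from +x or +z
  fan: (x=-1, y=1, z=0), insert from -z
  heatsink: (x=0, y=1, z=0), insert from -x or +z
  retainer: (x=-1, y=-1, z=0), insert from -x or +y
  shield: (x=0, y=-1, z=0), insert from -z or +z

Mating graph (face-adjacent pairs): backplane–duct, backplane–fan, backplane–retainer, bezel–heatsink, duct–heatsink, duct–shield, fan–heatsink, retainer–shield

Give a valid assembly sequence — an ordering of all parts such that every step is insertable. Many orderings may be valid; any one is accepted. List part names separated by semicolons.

1. fan@(-1, 1, 0) [-z clear] — {fan}
2. backplane@(-1, 0, 0) [+x clear] — {backplane, fan}
3. retainer@(-1, -1, 0) [-x clear] — {backplane, fan, retainer}
4. shield@(0, -1, 0) [-z clear] — {backplane, fan, retainer, shield}
5. duct@(0, 0, 0) [+x clear] — {backplane, duct, fan, retainer, shield}
6. heatsink@(0, 1, 0) [+z clear] — {backplane, duct, fan, heatsink, retainer, shield}
7. bezel@(0, 2, 0) [+x clear] — {backplane, bezel, duct, fan, heatsink, retainer, shield}

fan; backplane; retainer; shield; duct; heatsink; bezel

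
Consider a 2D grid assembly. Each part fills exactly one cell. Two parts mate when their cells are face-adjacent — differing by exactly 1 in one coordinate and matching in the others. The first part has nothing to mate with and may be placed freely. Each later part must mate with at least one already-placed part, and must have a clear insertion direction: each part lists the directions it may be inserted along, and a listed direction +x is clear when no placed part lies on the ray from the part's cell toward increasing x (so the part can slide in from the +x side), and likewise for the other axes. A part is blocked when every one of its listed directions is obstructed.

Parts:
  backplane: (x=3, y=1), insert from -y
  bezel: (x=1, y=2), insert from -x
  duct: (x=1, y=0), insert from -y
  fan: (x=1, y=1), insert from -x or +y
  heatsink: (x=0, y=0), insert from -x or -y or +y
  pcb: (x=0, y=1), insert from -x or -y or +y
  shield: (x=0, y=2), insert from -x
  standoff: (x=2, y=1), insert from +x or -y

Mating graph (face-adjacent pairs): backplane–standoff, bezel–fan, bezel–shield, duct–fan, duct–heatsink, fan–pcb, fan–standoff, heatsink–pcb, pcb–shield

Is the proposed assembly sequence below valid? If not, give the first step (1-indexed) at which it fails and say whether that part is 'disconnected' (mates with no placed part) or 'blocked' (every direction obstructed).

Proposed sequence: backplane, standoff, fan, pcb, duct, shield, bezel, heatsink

1. backplane@(3, 1) [-y clear] — {backplane}
2. standoff@(2, 1) [-y clear] — {backplane, standoff}
3. fan@(1, 1) [-x clear] — {backplane, fan, standoff}
4. pcb@(0, 1) [-x clear] — {backplane, fan, pcb, standoff}
5. duct@(1, 0) [-y clear] — {backplane, duct, fan, pcb, standoff}
6. shield@(0, 2) [-x clear] — {backplane, duct, fan, pcb, shield, standoff}
7. bezel@(1, 2) — -x all obstructed ⇒ blocked

Invalid at step 7 (blocked)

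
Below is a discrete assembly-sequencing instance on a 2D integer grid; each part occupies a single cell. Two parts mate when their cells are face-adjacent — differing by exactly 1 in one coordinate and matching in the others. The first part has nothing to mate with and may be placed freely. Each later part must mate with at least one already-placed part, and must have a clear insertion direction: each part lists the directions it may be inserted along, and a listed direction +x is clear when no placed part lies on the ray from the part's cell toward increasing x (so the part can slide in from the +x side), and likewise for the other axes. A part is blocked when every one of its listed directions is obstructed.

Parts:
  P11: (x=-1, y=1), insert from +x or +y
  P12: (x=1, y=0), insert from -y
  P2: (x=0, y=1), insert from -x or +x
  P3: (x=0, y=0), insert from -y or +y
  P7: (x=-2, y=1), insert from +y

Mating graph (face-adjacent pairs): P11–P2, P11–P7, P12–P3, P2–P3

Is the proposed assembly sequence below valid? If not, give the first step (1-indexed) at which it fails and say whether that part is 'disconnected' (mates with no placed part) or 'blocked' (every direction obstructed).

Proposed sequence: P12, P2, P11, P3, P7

Invalid at step 2 (disconnected)

1. P12@(1, 0) [-y clear] — {P12}
2. P2@(0, 1) — no placed neighbour ⇒ disconnected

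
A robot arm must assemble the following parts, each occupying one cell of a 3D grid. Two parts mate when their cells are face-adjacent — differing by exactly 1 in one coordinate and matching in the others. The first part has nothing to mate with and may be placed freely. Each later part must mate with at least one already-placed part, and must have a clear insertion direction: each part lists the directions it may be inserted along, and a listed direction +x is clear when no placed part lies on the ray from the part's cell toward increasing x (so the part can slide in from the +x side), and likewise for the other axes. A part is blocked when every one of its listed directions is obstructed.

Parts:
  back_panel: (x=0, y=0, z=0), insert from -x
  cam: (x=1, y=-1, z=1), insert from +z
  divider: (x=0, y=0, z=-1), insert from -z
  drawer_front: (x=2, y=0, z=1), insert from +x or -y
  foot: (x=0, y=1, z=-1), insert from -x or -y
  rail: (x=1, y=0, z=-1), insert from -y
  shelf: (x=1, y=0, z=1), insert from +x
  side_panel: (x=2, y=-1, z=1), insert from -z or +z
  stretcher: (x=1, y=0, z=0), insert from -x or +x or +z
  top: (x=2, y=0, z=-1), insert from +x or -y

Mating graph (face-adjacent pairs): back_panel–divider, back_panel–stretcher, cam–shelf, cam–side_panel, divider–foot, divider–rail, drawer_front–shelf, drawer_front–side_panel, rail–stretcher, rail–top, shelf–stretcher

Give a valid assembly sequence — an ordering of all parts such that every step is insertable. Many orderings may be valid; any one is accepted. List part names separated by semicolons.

cam; shelf; stretcher; rail; divider; top; foot; back_panel; drawer_front; side_panel

1. cam@(1, -1, 1) [+z clear] — {cam}
2. shelf@(1, 0, 1) [+x clear] — {cam, shelf}
3. stretcher@(1, 0, 0) [-x clear] — {cam, shelf, stretcher}
4. rail@(1, 0, -1) [-y clear] — {cam, rail, shelf, stretcher}
5. divider@(0, 0, -1) [-z clear] — {cam, divider, rail, shelf, stretcher}
6. top@(2, 0, -1) [+x clear] — {cam, divider, rail, shelf, stretcher, top}
7. foot@(0, 1, -1) [-x clear] — {cam, divider, foot, rail, shelf, stretcher, top}
8. back_panel@(0, 0, 0) [-x clear] — {back_panel, cam, divider, foot, rail, shelf, stretcher, top}
9. drawer_front@(2, 0, 1) [+x clear] — {back_panel, cam, divider, drawer_front, foot, rail, shelf, stretcher, top}
10. side_panel@(2, -1, 1) [-z clear] — {back_panel, cam, divider, drawer_front, foot, rail, shelf, side_panel, stretcher, top}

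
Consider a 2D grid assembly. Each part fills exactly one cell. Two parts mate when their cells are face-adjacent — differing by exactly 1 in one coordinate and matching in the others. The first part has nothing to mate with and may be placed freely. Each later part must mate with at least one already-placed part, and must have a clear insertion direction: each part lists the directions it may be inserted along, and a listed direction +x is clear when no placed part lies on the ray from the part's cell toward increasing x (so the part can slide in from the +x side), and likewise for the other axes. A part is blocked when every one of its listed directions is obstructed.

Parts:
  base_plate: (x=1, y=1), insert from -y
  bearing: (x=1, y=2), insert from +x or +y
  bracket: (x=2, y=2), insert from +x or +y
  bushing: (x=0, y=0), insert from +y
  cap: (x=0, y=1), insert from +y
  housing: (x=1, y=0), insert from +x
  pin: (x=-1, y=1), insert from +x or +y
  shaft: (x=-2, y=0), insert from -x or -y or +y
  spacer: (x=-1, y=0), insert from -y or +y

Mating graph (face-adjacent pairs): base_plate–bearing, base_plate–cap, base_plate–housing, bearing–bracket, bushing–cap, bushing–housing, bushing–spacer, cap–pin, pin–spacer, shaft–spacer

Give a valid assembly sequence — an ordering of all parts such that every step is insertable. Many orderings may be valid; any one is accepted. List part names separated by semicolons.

pin; spacer; shaft; bushing; cap; base_plate; bearing; bracket; housing

1. pin@(-1, 1) [+x clear] — {pin}
2. spacer@(-1, 0) [-y clear] — {pin, spacer}
3. shaft@(-2, 0) [-x clear] — {pin, shaft, spacer}
4. bushing@(0, 0) [+y clear] — {bushing, pin, shaft, spacer}
5. cap@(0, 1) [+y clear] — {bushing, cap, pin, shaft, spacer}
6. base_plate@(1, 1) [-y clear] — {base_plate, bushing, cap, pin, shaft, spacer}
7. bearing@(1, 2) [+x clear] — {base_plate, bearing, bushing, cap, pin, shaft, spacer}
8. bracket@(2, 2) [+x clear] — {base_plate, bearing, bracket, bushing, cap, pin, shaft, spacer}
9. housing@(1, 0) [+x clear] — {base_plate, bearing, bracket, bushing, cap, housing, pin, shaft, spacer}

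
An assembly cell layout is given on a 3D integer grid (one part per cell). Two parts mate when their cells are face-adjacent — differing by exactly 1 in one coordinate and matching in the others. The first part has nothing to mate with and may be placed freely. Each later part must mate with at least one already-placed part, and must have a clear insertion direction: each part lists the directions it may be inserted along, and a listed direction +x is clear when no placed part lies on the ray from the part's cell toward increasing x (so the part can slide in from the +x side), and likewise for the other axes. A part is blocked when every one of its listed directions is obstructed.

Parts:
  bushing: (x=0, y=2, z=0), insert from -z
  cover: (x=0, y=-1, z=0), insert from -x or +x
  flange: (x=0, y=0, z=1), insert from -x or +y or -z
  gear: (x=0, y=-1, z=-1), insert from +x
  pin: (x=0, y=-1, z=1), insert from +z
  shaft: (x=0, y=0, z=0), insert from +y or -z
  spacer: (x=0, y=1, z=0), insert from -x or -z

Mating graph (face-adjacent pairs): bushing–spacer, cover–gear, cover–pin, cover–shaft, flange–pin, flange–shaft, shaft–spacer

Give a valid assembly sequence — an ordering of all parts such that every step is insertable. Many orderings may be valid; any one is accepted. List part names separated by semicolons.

cover; gear; pin; flange; shaft; spacer; bushing

1. cover@(0, -1, 0) [-x clear] — {cover}
2. gear@(0, -1, -1) [+x clear] — {cover, gear}
3. pin@(0, -1, 1) [+z clear] — {cover, gear, pin}
4. flange@(0, 0, 1) [-x clear] — {cover, flange, gear, pin}
5. shaft@(0, 0, 0) [+y clear] — {cover, flange, gear, pin, shaft}
6. spacer@(0, 1, 0) [-x clear] — {cover, flange, gear, pin, shaft, spacer}
7. bushing@(0, 2, 0) [-z clear] — {bushing, cover, flange, gear, pin, shaft, spacer}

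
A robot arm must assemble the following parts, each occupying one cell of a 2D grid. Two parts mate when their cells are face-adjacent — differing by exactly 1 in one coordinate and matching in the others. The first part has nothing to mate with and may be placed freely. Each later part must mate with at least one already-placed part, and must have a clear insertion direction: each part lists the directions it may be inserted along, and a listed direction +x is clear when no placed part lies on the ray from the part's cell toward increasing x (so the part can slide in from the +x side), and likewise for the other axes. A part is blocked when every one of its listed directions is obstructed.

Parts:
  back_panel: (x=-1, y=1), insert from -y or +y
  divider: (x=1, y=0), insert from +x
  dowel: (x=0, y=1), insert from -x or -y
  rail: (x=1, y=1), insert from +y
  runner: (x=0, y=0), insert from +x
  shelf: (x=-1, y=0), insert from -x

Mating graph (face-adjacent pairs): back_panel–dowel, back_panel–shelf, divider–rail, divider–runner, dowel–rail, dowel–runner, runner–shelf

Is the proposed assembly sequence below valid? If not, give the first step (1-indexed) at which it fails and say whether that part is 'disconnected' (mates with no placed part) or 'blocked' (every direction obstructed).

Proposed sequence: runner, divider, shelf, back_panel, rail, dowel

Invalid at step 6 (blocked)

1. runner@(0, 0) [+x clear] — {runner}
2. divider@(1, 0) [+x clear] — {divider, runner}
3. shelf@(-1, 0) [-x clear] — {divider, runner, shelf}
4. back_panel@(-1, 1) [+y clear] — {back_panel, divider, runner, shelf}
5. rail@(1, 1) [+y clear] — {back_panel, divider, rail, runner, shelf}
6. dowel@(0, 1) — -x/-y all obstructed ⇒ blocked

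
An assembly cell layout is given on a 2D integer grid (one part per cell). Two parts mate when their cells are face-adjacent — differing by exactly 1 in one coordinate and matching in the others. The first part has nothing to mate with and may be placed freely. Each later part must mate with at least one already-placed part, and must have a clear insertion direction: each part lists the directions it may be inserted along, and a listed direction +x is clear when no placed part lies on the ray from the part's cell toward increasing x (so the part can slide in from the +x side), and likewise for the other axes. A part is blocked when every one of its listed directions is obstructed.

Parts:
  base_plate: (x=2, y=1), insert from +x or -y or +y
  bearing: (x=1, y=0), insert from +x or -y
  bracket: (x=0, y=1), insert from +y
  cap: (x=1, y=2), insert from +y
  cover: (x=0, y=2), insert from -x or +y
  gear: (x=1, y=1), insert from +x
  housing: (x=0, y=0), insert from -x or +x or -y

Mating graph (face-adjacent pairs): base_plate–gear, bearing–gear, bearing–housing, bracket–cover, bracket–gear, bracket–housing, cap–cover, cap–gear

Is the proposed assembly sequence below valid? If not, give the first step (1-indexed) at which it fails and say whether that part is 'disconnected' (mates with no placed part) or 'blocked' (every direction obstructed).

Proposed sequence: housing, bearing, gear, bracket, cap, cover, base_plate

Valid

1. housing@(0, 0) [-x clear] — {housing}
2. bearing@(1, 0) [+x clear] — {bearing, housing}
3. gear@(1, 1) [+x clear] — {bearing, gear, housing}
4. bracket@(0, 1) [+y clear] — {bearing, bracket, gear, housing}
5. cap@(1, 2) [+y clear] — {bearing, bracket, cap, gear, housing}
6. cover@(0, 2) [-x clear] — {bearing, bracket, cap, cover, gear, housing}
7. base_plate@(2, 1) [+x clear] — {base_plate, bearing, bracket, cap, cover, gear, housing}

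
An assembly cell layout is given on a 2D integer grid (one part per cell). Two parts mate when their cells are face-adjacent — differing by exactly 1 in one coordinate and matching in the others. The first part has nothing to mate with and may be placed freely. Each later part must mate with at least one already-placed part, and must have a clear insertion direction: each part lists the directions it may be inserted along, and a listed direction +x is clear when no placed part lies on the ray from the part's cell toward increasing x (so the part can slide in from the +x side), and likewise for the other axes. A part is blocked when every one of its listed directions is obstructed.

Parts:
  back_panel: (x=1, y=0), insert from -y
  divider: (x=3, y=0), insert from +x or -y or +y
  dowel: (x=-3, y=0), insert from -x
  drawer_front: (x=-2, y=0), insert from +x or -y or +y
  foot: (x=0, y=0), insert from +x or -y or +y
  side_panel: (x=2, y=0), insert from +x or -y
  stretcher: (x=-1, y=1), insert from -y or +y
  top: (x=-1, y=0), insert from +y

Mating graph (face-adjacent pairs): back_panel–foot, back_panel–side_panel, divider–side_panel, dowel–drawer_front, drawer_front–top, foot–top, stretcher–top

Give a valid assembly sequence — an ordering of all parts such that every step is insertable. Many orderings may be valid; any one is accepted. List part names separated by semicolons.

drawer_front; dowel; top; stretcher; foot; back_panel; side_panel; divider

1. drawer_front@(-2, 0) [+x clear] — {drawer_front}
2. dowel@(-3, 0) [-x clear] — {dowel, drawer_front}
3. top@(-1, 0) [+y clear] — {dowel, drawer_front, top}
4. stretcher@(-1, 1) [+y clear] — {dowel, drawer_front, stretcher, top}
5. foot@(0, 0) [+x clear] — {dowel, drawer_front, foot, stretcher, top}
6. back_panel@(1, 0) [-y clear] — {back_panel, dowel, drawer_front, foot, stretcher, top}
7. side_panel@(2, 0) [+x clear] — {back_panel, dowel, drawer_front, foot, side_panel, stretcher, top}
8. divider@(3, 0) [+x clear] — {back_panel, divider, dowel, drawer_front, foot, side_panel, stretcher, top}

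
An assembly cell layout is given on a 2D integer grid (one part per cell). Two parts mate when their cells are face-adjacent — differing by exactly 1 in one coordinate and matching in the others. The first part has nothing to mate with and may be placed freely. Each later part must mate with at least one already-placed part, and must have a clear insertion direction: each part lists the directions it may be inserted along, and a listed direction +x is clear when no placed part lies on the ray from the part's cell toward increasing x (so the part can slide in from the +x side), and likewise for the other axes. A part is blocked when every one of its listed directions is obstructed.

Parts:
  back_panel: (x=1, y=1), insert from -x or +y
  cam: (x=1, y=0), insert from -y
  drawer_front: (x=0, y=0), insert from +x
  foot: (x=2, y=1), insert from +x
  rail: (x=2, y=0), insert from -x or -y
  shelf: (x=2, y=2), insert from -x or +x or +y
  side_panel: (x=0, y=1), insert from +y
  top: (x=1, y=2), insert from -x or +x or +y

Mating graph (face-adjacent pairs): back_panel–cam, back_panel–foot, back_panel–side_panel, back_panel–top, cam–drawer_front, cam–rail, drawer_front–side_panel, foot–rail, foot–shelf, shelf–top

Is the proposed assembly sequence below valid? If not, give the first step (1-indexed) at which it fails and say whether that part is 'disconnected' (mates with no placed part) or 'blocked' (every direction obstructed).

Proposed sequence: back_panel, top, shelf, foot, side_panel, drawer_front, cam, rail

Valid

1. back_panel@(1, 1) [-x clear] — {back_panel}
2. top@(1, 2) [-x clear] — {back_panel, top}
3. shelf@(2, 2) [+x clear] — {back_panel, shelf, top}
4. foot@(2, 1) [+x clear] — {back_panel, foot, shelf, top}
5. side_panel@(0, 1) [+y clear] — {back_panel, foot, shelf, side_panel, top}
6. drawer_front@(0, 0) [+x clear] — {back_panel, drawer_front, foot, shelf, side_panel, top}
7. cam@(1, 0) [-y clear] — {back_panel, cam, drawer_front, foot, shelf, side_panel, top}
8. rail@(2, 0) [-y clear] — {back_panel, cam, drawer_front, foot, rail, shelf, side_panel, top}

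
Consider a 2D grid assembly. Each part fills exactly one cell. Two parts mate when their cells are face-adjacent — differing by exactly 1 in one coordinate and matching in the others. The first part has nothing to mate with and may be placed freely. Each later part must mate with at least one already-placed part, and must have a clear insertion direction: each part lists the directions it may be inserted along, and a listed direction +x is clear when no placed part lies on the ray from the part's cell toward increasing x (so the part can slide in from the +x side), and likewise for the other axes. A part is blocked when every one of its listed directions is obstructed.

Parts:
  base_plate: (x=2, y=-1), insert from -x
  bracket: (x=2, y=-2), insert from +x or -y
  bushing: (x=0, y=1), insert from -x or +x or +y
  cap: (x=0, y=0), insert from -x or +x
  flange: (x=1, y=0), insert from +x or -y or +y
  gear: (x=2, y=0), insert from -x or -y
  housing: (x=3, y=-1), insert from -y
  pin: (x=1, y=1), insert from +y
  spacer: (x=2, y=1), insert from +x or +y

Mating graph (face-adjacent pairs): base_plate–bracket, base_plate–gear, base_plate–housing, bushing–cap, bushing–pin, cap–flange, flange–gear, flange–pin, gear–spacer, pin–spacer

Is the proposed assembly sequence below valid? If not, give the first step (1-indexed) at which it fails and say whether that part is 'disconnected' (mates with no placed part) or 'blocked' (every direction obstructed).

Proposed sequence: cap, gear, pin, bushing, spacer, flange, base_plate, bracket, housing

1. cap@(0, 0) [-x clear] — {cap}
2. gear@(2, 0) — no placed neighbour ⇒ disconnected

Invalid at step 2 (disconnected)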